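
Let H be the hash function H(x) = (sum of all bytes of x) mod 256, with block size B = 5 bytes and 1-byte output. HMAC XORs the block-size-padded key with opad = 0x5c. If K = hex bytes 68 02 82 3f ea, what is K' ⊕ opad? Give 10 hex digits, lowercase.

345ede63b6

Key hex bytes 68 02 82 3f ea is exactly B = 5 bytes: K' = 68 02 82 3f ea.
XOR each byte with 0x5c: 68⊕5c=34, 02⊕5c=5e, 82⊕5c=de, 3f⊕5c=63, ea⊕5c=b6.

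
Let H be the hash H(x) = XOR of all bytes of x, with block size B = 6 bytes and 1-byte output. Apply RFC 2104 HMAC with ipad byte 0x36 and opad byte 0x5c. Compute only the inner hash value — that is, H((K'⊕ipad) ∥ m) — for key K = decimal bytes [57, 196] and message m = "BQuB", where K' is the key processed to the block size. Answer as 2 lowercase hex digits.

Key decimal bytes [57, 196] = 39 c4 is 2 bytes ≤ B = 6; zero-pad to 6 bytes: K' = 39 c4 00 00 00 00.
K' ⊕ ipad = 0f f2 36 36 36 36.
Inner input = 0f f2 36 36 36 36 ∥ 42 51 75 42.
Inner hash: XOR 0f⊕f2⊕36⊕36⊕36⊕36⊕42⊕51⊕75⊕42 = d9.

d9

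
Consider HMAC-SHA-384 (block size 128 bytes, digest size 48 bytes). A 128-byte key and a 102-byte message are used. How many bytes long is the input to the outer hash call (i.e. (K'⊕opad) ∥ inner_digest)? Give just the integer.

176

Key is 128 ≤ 128 bytes, zero-padded: |K'| = 128.
Outer input = (K'⊕opad) ∥ H(inner) → 128 + 48 = 176 bytes.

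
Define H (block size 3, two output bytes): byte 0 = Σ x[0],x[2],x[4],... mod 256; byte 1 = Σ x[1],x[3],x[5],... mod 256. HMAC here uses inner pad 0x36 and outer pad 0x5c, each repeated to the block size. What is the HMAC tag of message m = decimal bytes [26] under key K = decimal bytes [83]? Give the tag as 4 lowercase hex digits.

Key decimal bytes [83] = 53 is 1 byte ≤ B = 3; zero-pad to 3 bytes: K' = 53 00 00.
K' ⊕ ipad = 65 36 36.  K' ⊕ opad = 0f 5c 5c.
Inner input = (K'⊕ipad) ∥ m = 65 36 36 ∥ 1a.
Inner hash: even-index sum = 155 mod 256 = 155; odd-index sum = 80 mod 256 = 80 → 9b 50.
Outer input = (K'⊕opad) ∥ inner = 0f 5c 5c ∥ 9b 50.
Outer hash (tag): even-index sum = 187 mod 256 = 187; odd-index sum = 247 mod 256 = 247 → bb f7.

bbf7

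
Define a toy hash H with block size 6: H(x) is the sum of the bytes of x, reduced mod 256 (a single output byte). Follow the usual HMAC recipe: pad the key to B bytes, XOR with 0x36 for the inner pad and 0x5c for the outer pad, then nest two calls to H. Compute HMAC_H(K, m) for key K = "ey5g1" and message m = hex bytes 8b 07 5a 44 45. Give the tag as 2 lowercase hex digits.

Key "ey5g1" = 65 79 35 67 31 is 5 bytes ≤ B = 6; zero-pad to 6 bytes: K' = 65 79 35 67 31 00.
K' ⊕ ipad = 53 4f 03 51 07 36.  K' ⊕ opad = 39 25 69 3b 6d 5c.
Inner input = (K'⊕ipad) ∥ m = 53 4f 03 51 07 36 ∥ 8b 07 5a 44 45.
Inner hash: sum = 83+79+3+81+7+54+139+7+90+68+69 = 680; mod 256 = 168 → a8.
Outer input = (K'⊕opad) ∥ inner = 39 25 69 3b 6d 5c ∥ a8.
Outer hash (tag): sum = 57+37+105+59+109+92+168 = 627; mod 256 = 115 → 73.

73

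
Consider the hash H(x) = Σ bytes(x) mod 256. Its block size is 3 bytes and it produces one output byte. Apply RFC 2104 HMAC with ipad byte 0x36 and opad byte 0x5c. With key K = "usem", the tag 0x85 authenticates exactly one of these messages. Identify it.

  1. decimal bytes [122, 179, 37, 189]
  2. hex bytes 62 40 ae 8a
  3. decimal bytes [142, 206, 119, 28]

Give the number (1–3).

Key "usem" = 75 73 65 6d is 4 bytes > B = 3, so hash it first: H(key) = ba, then zero-pad to 3 bytes: K' = ba 00 00.
K' ⊕ ipad = 8c 36 36; K' ⊕ opad = e6 5c 5c.
m1: inner = H(8c 36 36 7a b3 25 bd) = 07; tag = H(e6 5c 5c 07) = a5
m2: inner = H(8c 36 36 62 40 ae 8a) = d2; tag = H(e6 5c 5c d2) = 70
m3: inner = H(8c 36 36 8e ce 77 1c) = e7; tag = H(e6 5c 5c e7) = 85 ← matches

3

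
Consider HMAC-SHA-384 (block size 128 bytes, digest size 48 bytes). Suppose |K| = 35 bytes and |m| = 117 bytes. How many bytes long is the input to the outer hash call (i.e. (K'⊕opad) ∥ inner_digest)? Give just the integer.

176

Key is 35 ≤ 128 bytes, zero-padded: |K'| = 128.
Outer input = (K'⊕opad) ∥ H(inner) → 128 + 48 = 176 bytes.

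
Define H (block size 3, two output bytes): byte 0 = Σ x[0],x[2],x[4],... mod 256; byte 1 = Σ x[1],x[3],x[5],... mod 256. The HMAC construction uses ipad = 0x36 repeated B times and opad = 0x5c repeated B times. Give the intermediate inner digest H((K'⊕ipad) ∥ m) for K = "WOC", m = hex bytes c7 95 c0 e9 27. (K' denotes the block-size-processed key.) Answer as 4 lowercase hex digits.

5427

Key "WOC" = 57 4f 43 is exactly B = 3 bytes: K' = 57 4f 43.
K' ⊕ ipad = 61 79 75.
Inner input = 61 79 75 ∥ c7 95 c0 e9 27.
Inner hash: even-index sum = 596 mod 256 = 84; odd-index sum = 551 mod 256 = 39 → 54 27.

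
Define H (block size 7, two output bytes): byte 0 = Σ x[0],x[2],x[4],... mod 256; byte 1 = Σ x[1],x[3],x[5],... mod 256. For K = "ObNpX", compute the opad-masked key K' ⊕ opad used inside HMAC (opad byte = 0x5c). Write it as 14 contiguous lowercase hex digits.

133e122c045c5c

Key "ObNpX" = 4f 62 4e 70 58 is 5 bytes ≤ B = 7; zero-pad to 7 bytes: K' = 4f 62 4e 70 58 00 00.
XOR each byte with 0x5c: 4f⊕5c=13, 62⊕5c=3e, 4e⊕5c=12, 70⊕5c=2c, 58⊕5c=04, 00⊕5c=5c, 00⊕5c=5c.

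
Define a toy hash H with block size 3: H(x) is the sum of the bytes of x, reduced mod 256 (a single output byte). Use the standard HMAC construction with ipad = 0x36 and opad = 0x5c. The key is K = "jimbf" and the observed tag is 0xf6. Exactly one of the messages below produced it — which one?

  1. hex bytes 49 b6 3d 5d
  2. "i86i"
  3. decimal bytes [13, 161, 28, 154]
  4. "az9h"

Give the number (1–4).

2

Key "jimbf" = 6a 69 6d 62 66 is 5 bytes > B = 3, so hash it first: H(key) = 08, then zero-pad to 3 bytes: K' = 08 00 00.
K' ⊕ ipad = 3e 36 36; K' ⊕ opad = 54 5c 5c.
m1: inner = H(3e 36 36 49 b6 3d 5d) = 43; tag = H(54 5c 5c 43) = 4f
m2: inner = H(3e 36 36 69 38 36 69) = ea; tag = H(54 5c 5c ea) = f6 ← matches
m3: inner = H(3e 36 36 0d a1 1c 9a) = 0e; tag = H(54 5c 5c 0e) = 1a
m4: inner = H(3e 36 36 61 7a 39 68) = 26; tag = H(54 5c 5c 26) = 32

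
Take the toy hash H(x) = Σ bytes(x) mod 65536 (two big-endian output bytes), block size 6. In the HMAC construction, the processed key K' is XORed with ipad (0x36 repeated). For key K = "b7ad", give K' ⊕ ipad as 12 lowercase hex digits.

540157523636

Key "b7ad" = 62 37 61 64 is 4 bytes ≤ B = 6; zero-pad to 6 bytes: K' = 62 37 61 64 00 00.
XOR each byte with 0x36: 62⊕36=54, 37⊕36=01, 61⊕36=57, 64⊕36=52, 00⊕36=36, 00⊕36=36.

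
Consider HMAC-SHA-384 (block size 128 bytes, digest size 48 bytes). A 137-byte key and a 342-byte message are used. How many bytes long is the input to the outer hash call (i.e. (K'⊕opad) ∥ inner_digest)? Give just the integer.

Key is 137 > 128 bytes, so it is hashed to 48 bytes then zero-padded to 128: |K'| = 128.
Outer input = (K'⊕opad) ∥ H(inner) → 128 + 48 = 176 bytes.

176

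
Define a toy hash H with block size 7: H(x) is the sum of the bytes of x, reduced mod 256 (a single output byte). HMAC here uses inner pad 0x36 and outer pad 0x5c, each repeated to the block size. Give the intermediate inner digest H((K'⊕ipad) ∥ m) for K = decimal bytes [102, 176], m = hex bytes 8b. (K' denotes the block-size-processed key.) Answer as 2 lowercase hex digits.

6f

Key decimal bytes [102, 176] = 66 b0 is 2 bytes ≤ B = 7; zero-pad to 7 bytes: K' = 66 b0 00 00 00 00 00.
K' ⊕ ipad = 50 86 36 36 36 36 36.
Inner input = 50 86 36 36 36 36 36 ∥ 8b.
Inner hash: sum = 80+134+54+54+54+54+54+139 = 623; mod 256 = 111 → 6f.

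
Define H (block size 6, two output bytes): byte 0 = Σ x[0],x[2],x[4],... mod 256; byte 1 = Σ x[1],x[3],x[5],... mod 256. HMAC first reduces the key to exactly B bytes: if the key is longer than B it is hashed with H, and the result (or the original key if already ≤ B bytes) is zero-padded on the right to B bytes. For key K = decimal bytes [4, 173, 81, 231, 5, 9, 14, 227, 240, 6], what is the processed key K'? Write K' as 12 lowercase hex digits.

|K| = 10 > B = 6, so first hash the key.
H(K): even-index sum = 344 mod 256 = 88; odd-index sum = 646 mod 256 = 134 → 58 86.
Zero-pad H(K) = 58 86 to 6 bytes: K' = 58 86 00 00 00 00.

588600000000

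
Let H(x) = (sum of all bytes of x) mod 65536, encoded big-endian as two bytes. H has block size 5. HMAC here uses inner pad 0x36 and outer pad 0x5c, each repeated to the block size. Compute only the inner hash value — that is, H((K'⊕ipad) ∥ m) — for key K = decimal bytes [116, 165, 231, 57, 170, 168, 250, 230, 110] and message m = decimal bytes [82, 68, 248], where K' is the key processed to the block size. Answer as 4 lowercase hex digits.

Key decimal bytes [116, 165, 231, 57, 170, 168, 250, 230, 110] = 74 a5 e7 39 aa a8 fa e6 6e is 9 bytes > B = 5, so hash it first: H(key) = 05 d9, then zero-pad to 5 bytes: K' = 05 d9 00 00 00.
K' ⊕ ipad = 33 ef 36 36 36.
Inner input = 33 ef 36 36 36 ∥ 52 44 f8.
Inner hash: sum = 51+239+54+54+54+82+68+248 = 850 → 03 52.

0352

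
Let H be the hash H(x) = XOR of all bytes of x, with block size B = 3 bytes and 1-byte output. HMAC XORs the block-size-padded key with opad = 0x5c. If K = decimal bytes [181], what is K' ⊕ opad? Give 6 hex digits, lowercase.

e95c5c

Key decimal bytes [181] = b5 is 1 byte ≤ B = 3; zero-pad to 3 bytes: K' = b5 00 00.
XOR each byte with 0x5c: b5⊕5c=e9, 00⊕5c=5c, 00⊕5c=5c.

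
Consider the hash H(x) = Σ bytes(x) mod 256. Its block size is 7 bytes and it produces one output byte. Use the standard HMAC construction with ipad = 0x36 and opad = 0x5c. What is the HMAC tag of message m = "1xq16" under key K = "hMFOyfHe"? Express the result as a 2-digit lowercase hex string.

Key "hMFOyfHe" = 68 4d 46 4f 79 66 48 65 is 8 bytes > B = 7, so hash it first: H(key) = d6, then zero-pad to 7 bytes: K' = d6 00 00 00 00 00 00.
K' ⊕ ipad = e0 36 36 36 36 36 36.  K' ⊕ opad = 8a 5c 5c 5c 5c 5c 5c.
Inner input = (K'⊕ipad) ∥ m = e0 36 36 36 36 36 36 ∥ 31 78 71 31 36.
Inner hash: sum = 224+54+54+54+54+54+54+49+120+113+49+54 = 933; mod 256 = 165 → a5.
Outer input = (K'⊕opad) ∥ inner = 8a 5c 5c 5c 5c 5c 5c ∥ a5.
Outer hash (tag): sum = 138+92+92+92+92+92+92+165 = 855; mod 256 = 87 → 57.

57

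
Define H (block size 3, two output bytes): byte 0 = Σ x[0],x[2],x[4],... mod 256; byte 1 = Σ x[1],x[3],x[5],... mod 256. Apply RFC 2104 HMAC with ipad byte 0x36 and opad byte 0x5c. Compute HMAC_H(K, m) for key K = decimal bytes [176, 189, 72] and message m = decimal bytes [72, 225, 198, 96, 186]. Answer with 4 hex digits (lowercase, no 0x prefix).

5326

Key decimal bytes [176, 189, 72] = b0 bd 48 is exactly B = 3 bytes: K' = b0 bd 48.
K' ⊕ ipad = 86 8b 7e.  K' ⊕ opad = ec e1 14.
Inner input = (K'⊕ipad) ∥ m = 86 8b 7e ∥ 48 e1 c6 60 ba.
Inner hash: even-index sum = 581 mod 256 = 69; odd-index sum = 595 mod 256 = 83 → 45 53.
Outer input = (K'⊕opad) ∥ inner = ec e1 14 ∥ 45 53.
Outer hash (tag): even-index sum = 339 mod 256 = 83; odd-index sum = 294 mod 256 = 38 → 53 26.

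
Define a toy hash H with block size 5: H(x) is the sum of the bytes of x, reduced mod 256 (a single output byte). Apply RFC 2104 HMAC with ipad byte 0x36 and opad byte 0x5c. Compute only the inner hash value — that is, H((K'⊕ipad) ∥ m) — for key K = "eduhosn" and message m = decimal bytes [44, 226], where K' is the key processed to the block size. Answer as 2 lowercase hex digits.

Key "eduhosn" = 65 64 75 68 6f 73 6e is 7 bytes > B = 5, so hash it first: H(key) = f6, then zero-pad to 5 bytes: K' = f6 00 00 00 00.
K' ⊕ ipad = c0 36 36 36 36.
Inner input = c0 36 36 36 36 ∥ 2c e2.
Inner hash: sum = 192+54+54+54+54+44+226 = 678; mod 256 = 166 → a6.

a6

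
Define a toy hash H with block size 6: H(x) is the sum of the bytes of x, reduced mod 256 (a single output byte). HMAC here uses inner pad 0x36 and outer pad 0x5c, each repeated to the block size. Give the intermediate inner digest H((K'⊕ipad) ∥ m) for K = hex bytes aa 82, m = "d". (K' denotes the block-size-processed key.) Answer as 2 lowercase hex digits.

8c

Key hex bytes aa 82 is 2 bytes ≤ B = 6; zero-pad to 6 bytes: K' = aa 82 00 00 00 00.
K' ⊕ ipad = 9c b4 36 36 36 36.
Inner input = 9c b4 36 36 36 36 ∥ 64.
Inner hash: sum = 156+180+54+54+54+54+100 = 652; mod 256 = 140 → 8c.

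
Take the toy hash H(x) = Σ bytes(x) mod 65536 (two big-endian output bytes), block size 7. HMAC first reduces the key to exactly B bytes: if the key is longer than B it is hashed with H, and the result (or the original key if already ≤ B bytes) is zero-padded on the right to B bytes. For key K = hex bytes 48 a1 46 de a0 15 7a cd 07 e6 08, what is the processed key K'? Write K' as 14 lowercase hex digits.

04fe0000000000

|K| = 11 > B = 7, so first hash the key.
H(K): sum = 72+161+70+222+160+21+122+205+7+230+8 = 1278 → 04 fe.
Zero-pad H(K) = 04 fe to 7 bytes: K' = 04 fe 00 00 00 00 00.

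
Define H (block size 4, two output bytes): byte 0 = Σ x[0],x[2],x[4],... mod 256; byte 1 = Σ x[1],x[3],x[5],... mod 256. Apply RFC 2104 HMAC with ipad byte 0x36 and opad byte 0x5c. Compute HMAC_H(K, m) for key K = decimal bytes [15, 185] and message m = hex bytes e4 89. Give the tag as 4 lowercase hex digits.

028f

Key decimal bytes [15, 185] = 0f b9 is 2 bytes ≤ B = 4; zero-pad to 4 bytes: K' = 0f b9 00 00.
K' ⊕ ipad = 39 8f 36 36.  K' ⊕ opad = 53 e5 5c 5c.
Inner input = (K'⊕ipad) ∥ m = 39 8f 36 36 ∥ e4 89.
Inner hash: even-index sum = 339 mod 256 = 83; odd-index sum = 334 mod 256 = 78 → 53 4e.
Outer input = (K'⊕opad) ∥ inner = 53 e5 5c 5c ∥ 53 4e.
Outer hash (tag): even-index sum = 258 mod 256 = 2; odd-index sum = 399 mod 256 = 143 → 02 8f.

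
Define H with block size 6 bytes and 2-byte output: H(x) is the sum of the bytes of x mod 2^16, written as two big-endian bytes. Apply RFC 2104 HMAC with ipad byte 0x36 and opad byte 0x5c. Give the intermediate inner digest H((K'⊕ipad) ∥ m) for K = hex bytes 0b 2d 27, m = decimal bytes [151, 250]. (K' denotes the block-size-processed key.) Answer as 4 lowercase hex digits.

029c

Key hex bytes 0b 2d 27 is 3 bytes ≤ B = 6; zero-pad to 6 bytes: K' = 0b 2d 27 00 00 00.
K' ⊕ ipad = 3d 1b 11 36 36 36.
Inner input = 3d 1b 11 36 36 36 ∥ 97 fa.
Inner hash: sum = 61+27+17+54+54+54+151+250 = 668 → 02 9c.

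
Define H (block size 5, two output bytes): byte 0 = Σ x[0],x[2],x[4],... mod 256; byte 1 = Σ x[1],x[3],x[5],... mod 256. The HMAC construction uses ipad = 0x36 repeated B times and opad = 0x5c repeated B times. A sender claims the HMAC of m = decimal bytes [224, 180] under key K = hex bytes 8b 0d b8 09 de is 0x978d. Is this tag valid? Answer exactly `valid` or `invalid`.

Key hex bytes 8b 0d b8 09 de is exactly B = 5 bytes: K' = 8b 0d b8 09 de.
K' ⊕ ipad = bd 3b 8e 3f e8; K' ⊕ opad = d7 51 e4 55 82.
Inner hash: even-index sum = 743 mod 256 = 231; odd-index sum = 346 mod 256 = 90 → e7 5a.
Outer hash (recomputed tag): even-index sum = 663 mod 256 = 151; odd-index sum = 397 mod 256 = 141 → 97 8d.
Recomputed tag = 978d; claimed = 978d → match.

valid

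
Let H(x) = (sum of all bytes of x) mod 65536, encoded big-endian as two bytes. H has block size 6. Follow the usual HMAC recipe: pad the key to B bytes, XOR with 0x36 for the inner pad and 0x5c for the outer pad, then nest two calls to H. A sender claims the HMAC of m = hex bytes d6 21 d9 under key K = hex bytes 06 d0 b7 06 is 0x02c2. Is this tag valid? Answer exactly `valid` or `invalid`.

Key hex bytes 06 d0 b7 06 is 4 bytes ≤ B = 6; zero-pad to 6 bytes: K' = 06 d0 b7 06 00 00.
K' ⊕ ipad = 30 e6 81 30 36 36; K' ⊕ opad = 5a 8c eb 5a 5c 5c.
Inner hash: sum = 48+230+129+48+54+54+214+33+217 = 1027 → 04 03.
Outer hash (recomputed tag): sum = 90+140+235+90+92+92+4+3 = 746 → 02 ea.
Recomputed tag = 02ea; claimed = 02c2 → mismatch.

invalid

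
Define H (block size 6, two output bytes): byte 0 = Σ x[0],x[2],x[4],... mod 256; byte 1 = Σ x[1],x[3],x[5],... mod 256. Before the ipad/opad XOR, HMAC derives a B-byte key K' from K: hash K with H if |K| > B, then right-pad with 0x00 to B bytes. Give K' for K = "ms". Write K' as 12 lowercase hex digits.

Key "ms" = 6d 73 is 2 bytes ≤ B = 6; zero-pad to 6 bytes: K' = 6d 73 00 00 00 00.

6d7300000000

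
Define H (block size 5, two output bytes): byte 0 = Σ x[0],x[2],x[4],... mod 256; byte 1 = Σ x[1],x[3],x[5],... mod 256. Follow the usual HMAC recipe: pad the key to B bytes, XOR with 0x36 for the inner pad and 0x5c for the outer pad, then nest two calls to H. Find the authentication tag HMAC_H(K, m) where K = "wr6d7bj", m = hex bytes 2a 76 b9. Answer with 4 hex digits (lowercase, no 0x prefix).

f11a

Key "wr6d7bj" = 77 72 36 64 37 62 6a is 7 bytes > B = 5, so hash it first: H(key) = 4e 38, then zero-pad to 5 bytes: K' = 4e 38 00 00 00.
K' ⊕ ipad = 78 0e 36 36 36.  K' ⊕ opad = 12 64 5c 5c 5c.
Inner input = (K'⊕ipad) ∥ m = 78 0e 36 36 36 ∥ 2a 76 b9.
Inner hash: even-index sum = 346 mod 256 = 90; odd-index sum = 295 mod 256 = 39 → 5a 27.
Outer input = (K'⊕opad) ∥ inner = 12 64 5c 5c 5c ∥ 5a 27.
Outer hash (tag): even-index sum = 241 mod 256 = 241; odd-index sum = 282 mod 256 = 26 → f1 1a.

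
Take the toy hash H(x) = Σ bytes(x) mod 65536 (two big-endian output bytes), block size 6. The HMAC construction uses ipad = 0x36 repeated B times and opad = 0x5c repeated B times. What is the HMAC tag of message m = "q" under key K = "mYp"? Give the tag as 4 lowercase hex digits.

Key "mYp" = 6d 59 70 is 3 bytes ≤ B = 6; zero-pad to 6 bytes: K' = 6d 59 70 00 00 00.
K' ⊕ ipad = 5b 6f 46 36 36 36.  K' ⊕ opad = 31 05 2c 5c 5c 5c.
Inner input = (K'⊕ipad) ∥ m = 5b 6f 46 36 36 36 ∥ 71.
Inner hash: sum = 91+111+70+54+54+54+113 = 547 → 02 23.
Outer input = (K'⊕opad) ∥ inner = 31 05 2c 5c 5c 5c ∥ 02 23.
Outer hash (tag): sum = 49+5+44+92+92+92+2+35 = 411 → 01 9b.

019b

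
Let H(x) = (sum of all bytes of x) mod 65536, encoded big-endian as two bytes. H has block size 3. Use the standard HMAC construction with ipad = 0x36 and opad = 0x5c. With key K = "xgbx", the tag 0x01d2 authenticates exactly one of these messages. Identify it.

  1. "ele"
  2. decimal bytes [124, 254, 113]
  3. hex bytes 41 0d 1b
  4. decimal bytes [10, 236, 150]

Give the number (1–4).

1

Key "xgbx" = 78 67 62 78 is 4 bytes > B = 3, so hash it first: H(key) = 01 b9, then zero-pad to 3 bytes: K' = 01 b9 00.
K' ⊕ ipad = 37 8f 36; K' ⊕ opad = 5d e5 5c.
m1: inner = H(37 8f 36 65 6c 65) = 02 32; tag = H(5d e5 5c 02 32) = 01d2 ← matches
m2: inner = H(37 8f 36 7c fe 71) = 02 e7; tag = H(5d e5 5c 02 e7) = 0287
m3: inner = H(37 8f 36 41 0d 1b) = 01 65; tag = H(5d e5 5c 01 65) = 0204
m4: inner = H(37 8f 36 0a ec 96) = 02 88; tag = H(5d e5 5c 02 88) = 0228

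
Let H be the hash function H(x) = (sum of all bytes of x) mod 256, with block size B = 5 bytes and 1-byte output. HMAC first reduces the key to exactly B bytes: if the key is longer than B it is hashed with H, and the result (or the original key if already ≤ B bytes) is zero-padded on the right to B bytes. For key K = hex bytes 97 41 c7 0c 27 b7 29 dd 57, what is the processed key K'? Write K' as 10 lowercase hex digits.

|K| = 9 > B = 5, so first hash the key.
H(K): sum = 151+65+199+12+39+183+41+221+87 = 998; mod 256 = 230 → e6.
Zero-pad H(K) = e6 to 5 bytes: K' = e6 00 00 00 00.

e600000000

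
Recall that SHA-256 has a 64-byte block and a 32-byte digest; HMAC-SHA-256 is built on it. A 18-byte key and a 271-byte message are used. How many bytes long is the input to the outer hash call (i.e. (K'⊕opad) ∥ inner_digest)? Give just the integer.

Key is 18 ≤ 64 bytes, zero-padded: |K'| = 64.
Outer input = (K'⊕opad) ∥ H(inner) → 64 + 32 = 96 bytes.

96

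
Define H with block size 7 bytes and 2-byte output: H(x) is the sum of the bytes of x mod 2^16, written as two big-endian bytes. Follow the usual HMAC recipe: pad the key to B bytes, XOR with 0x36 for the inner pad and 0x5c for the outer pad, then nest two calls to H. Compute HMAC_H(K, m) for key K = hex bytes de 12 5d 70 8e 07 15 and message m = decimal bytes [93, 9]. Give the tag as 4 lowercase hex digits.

Key hex bytes de 12 5d 70 8e 07 15 is exactly B = 7 bytes: K' = de 12 5d 70 8e 07 15.
K' ⊕ ipad = e8 24 6b 46 b8 31 23.  K' ⊕ opad = 82 4e 01 2c d2 5b 49.
Inner input = (K'⊕ipad) ∥ m = e8 24 6b 46 b8 31 23 ∥ 5d 09.
Inner hash: sum = 232+36+107+70+184+49+35+93+9 = 815 → 03 2f.
Outer input = (K'⊕opad) ∥ inner = 82 4e 01 2c d2 5b 49 ∥ 03 2f.
Outer hash (tag): sum = 130+78+1+44+210+91+73+3+47 = 677 → 02 a5.

02a5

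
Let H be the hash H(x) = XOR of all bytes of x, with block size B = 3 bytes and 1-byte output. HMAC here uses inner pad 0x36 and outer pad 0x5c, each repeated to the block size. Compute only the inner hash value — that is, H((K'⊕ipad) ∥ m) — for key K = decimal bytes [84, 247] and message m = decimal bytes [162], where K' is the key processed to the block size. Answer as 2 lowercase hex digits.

Key decimal bytes [84, 247] = 54 f7 is 2 bytes ≤ B = 3; zero-pad to 3 bytes: K' = 54 f7 00.
K' ⊕ ipad = 62 c1 36.
Inner input = 62 c1 36 ∥ a2.
Inner hash: XOR 62⊕c1⊕36⊕a2 = 37.

37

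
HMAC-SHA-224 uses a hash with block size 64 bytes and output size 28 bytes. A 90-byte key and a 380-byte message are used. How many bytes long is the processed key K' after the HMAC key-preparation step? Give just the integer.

64

Key is 90 > 64 bytes, so it is hashed to 28 bytes then zero-padded to 64: |K'| = 64.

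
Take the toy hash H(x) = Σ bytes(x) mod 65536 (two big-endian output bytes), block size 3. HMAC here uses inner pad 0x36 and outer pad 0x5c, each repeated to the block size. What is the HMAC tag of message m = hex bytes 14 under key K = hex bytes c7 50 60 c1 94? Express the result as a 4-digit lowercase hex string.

01c3

Key hex bytes c7 50 60 c1 94 is 5 bytes > B = 3, so hash it first: H(key) = 02 cc, then zero-pad to 3 bytes: K' = 02 cc 00.
K' ⊕ ipad = 34 fa 36.  K' ⊕ opad = 5e 90 5c.
Inner input = (K'⊕ipad) ∥ m = 34 fa 36 ∥ 14.
Inner hash: sum = 52+250+54+20 = 376 → 01 78.
Outer input = (K'⊕opad) ∥ inner = 5e 90 5c ∥ 01 78.
Outer hash (tag): sum = 94+144+92+1+120 = 451 → 01 c3.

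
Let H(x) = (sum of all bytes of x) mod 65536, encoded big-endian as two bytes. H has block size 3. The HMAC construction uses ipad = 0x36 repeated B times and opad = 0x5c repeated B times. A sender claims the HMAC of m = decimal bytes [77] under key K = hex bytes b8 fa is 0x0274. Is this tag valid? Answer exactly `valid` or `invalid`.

Key hex bytes b8 fa is 2 bytes ≤ B = 3; zero-pad to 3 bytes: K' = b8 fa 00.
K' ⊕ ipad = 8e cc 36; K' ⊕ opad = e4 a6 5c.
Inner hash: sum = 142+204+54+77 = 477 → 01 dd.
Outer hash (recomputed tag): sum = 228+166+92+1+221 = 708 → 02 c4.
Recomputed tag = 02c4; claimed = 0274 → mismatch.

invalid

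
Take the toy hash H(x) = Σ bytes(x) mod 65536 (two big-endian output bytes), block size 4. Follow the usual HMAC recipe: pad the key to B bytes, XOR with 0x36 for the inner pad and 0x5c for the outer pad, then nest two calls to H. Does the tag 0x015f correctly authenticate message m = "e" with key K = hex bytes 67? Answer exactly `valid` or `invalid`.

invalid

Key hex bytes 67 is 1 byte ≤ B = 4; zero-pad to 4 bytes: K' = 67 00 00 00.
K' ⊕ ipad = 51 36 36 36; K' ⊕ opad = 3b 5c 5c 5c.
Inner hash: sum = 81+54+54+54+101 = 344 → 01 58.
Outer hash (recomputed tag): sum = 59+92+92+92+1+88 = 424 → 01 a8.
Recomputed tag = 01a8; claimed = 015f → mismatch.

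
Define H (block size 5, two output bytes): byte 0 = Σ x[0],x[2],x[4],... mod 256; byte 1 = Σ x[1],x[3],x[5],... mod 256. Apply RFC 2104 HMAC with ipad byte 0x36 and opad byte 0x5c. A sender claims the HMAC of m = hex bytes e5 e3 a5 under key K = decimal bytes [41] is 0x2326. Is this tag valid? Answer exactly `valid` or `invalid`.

valid

Key decimal bytes [41] = 29 is 1 byte ≤ B = 5; zero-pad to 5 bytes: K' = 29 00 00 00 00.
K' ⊕ ipad = 1f 36 36 36 36; K' ⊕ opad = 75 5c 5c 5c 5c.
Inner hash: even-index sum = 366 mod 256 = 110; odd-index sum = 502 mod 256 = 246 → 6e f6.
Outer hash (recomputed tag): even-index sum = 547 mod 256 = 35; odd-index sum = 294 mod 256 = 38 → 23 26.
Recomputed tag = 2326; claimed = 2326 → match.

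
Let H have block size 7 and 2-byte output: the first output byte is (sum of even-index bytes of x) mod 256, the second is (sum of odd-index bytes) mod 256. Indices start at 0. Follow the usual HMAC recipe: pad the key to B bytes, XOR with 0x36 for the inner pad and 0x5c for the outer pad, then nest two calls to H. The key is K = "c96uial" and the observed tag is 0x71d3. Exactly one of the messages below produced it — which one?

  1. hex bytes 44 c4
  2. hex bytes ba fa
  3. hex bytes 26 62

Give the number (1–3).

Key "c96uial" = 63 39 36 75 69 61 6c is exactly B = 7 bytes: K' = 63 39 36 75 69 61 6c.
K' ⊕ ipad = 55 0f 00 43 5f 57 5a; K' ⊕ opad = 3f 65 6a 29 35 3d 30.
m1: inner = H(55 0f 00 43 5f 57 5a 44 c4) = d2 ed; tag = H(3f 65 6a 29 35 3d 30 d2 ed) = fb9d
m2: inner = H(55 0f 00 43 5f 57 5a ba fa) = 08 63; tag = H(3f 65 6a 29 35 3d 30 08 63) = 71d3 ← matches
m3: inner = H(55 0f 00 43 5f 57 5a 26 62) = 70 cf; tag = H(3f 65 6a 29 35 3d 30 70 cf) = dd3b

2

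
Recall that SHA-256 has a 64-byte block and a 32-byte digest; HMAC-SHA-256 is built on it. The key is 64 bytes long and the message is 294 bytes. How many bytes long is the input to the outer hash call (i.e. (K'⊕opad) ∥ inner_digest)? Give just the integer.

96

Key is 64 ≤ 64 bytes, zero-padded: |K'| = 64.
Outer input = (K'⊕opad) ∥ H(inner) → 64 + 32 = 96 bytes.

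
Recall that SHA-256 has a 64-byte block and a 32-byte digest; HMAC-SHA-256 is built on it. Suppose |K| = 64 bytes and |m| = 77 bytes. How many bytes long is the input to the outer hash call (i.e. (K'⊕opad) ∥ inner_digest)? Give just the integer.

Key is 64 ≤ 64 bytes, zero-padded: |K'| = 64.
Outer input = (K'⊕opad) ∥ H(inner) → 64 + 32 = 96 bytes.

96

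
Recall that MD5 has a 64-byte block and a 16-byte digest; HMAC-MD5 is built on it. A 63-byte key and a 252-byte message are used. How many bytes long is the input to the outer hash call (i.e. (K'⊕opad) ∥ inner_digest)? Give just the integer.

Key is 63 ≤ 64 bytes, zero-padded: |K'| = 64.
Outer input = (K'⊕opad) ∥ H(inner) → 64 + 16 = 80 bytes.

80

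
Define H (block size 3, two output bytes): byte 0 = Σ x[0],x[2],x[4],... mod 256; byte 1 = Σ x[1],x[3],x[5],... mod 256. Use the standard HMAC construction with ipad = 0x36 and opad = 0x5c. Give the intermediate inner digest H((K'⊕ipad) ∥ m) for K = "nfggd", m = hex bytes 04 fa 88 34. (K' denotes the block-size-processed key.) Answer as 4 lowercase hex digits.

Key "nfggd" = 6e 66 67 67 64 is 5 bytes > B = 3, so hash it first: H(key) = 39 cd, then zero-pad to 3 bytes: K' = 39 cd 00.
K' ⊕ ipad = 0f fb 36.
Inner input = 0f fb 36 ∥ 04 fa 88 34.
Inner hash: even-index sum = 371 mod 256 = 115; odd-index sum = 391 mod 256 = 135 → 73 87.

7387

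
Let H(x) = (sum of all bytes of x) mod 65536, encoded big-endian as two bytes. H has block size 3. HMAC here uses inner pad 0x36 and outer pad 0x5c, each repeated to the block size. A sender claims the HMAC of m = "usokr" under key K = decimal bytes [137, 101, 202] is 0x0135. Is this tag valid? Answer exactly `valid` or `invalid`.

invalid

Key decimal bytes [137, 101, 202] = 89 65 ca is exactly B = 3 bytes: K' = 89 65 ca.
K' ⊕ ipad = bf 53 fc; K' ⊕ opad = d5 39 96.
Inner hash: sum = 191+83+252+117+115+111+107+114 = 1090 → 04 42.
Outer hash (recomputed tag): sum = 213+57+150+4+66 = 490 → 01 ea.
Recomputed tag = 01ea; claimed = 0135 → mismatch.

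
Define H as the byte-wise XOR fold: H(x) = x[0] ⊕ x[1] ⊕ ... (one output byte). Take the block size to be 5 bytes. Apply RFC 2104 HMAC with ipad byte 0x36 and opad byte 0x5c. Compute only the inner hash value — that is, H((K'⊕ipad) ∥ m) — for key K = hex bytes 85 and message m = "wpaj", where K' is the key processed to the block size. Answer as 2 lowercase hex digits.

bf

Key hex bytes 85 is 1 byte ≤ B = 5; zero-pad to 5 bytes: K' = 85 00 00 00 00.
K' ⊕ ipad = b3 36 36 36 36.
Inner input = b3 36 36 36 36 ∥ 77 70 61 6a.
Inner hash: XOR b3⊕36⊕36⊕36⊕36⊕77⊕70⊕61⊕6a = bf.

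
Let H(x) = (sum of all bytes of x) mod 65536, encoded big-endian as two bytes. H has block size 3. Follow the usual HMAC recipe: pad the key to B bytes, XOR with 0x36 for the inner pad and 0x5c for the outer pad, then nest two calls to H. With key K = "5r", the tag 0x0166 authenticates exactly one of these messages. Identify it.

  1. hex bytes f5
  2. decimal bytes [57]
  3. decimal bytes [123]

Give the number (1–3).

Key "5r" = 35 72 is 2 bytes ≤ B = 3; zero-pad to 3 bytes: K' = 35 72 00.
K' ⊕ ipad = 03 44 36; K' ⊕ opad = 69 2e 5c.
m1: inner = H(03 44 36 f5) = 01 72; tag = H(69 2e 5c 01 72) = 0166 ← matches
m2: inner = H(03 44 36 39) = 00 b6; tag = H(69 2e 5c 00 b6) = 01a9
m3: inner = H(03 44 36 7b) = 00 f8; tag = H(69 2e 5c 00 f8) = 01eb

1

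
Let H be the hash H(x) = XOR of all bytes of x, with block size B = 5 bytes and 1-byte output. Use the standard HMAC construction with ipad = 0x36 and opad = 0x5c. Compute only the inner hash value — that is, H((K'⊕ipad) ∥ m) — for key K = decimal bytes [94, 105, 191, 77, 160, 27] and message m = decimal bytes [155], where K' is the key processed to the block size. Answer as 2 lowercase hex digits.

Key decimal bytes [94, 105, 191, 77, 160, 27] = 5e 69 bf 4d a0 1b is 6 bytes > B = 5, so hash it first: H(key) = 7e, then zero-pad to 5 bytes: K' = 7e 00 00 00 00.
K' ⊕ ipad = 48 36 36 36 36.
Inner input = 48 36 36 36 36 ∥ 9b.
Inner hash: XOR 48⊕36⊕36⊕36⊕36⊕9b = d3.

d3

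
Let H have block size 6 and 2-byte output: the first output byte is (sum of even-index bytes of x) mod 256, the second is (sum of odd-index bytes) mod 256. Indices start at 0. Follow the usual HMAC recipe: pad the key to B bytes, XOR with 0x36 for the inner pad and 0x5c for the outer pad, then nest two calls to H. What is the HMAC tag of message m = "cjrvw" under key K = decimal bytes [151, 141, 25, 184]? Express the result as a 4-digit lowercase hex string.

Key decimal bytes [151, 141, 25, 184] = 97 8d 19 b8 is 4 bytes ≤ B = 6; zero-pad to 6 bytes: K' = 97 8d 19 b8 00 00.
K' ⊕ ipad = a1 bb 2f 8e 36 36.  K' ⊕ opad = cb d1 45 e4 5c 5c.
Inner input = (K'⊕ipad) ∥ m = a1 bb 2f 8e 36 36 ∥ 63 6a 72 76 77.
Inner hash: even-index sum = 594 mod 256 = 82; odd-index sum = 607 mod 256 = 95 → 52 5f.
Outer input = (K'⊕opad) ∥ inner = cb d1 45 e4 5c 5c ∥ 52 5f.
Outer hash (tag): even-index sum = 446 mod 256 = 190; odd-index sum = 624 mod 256 = 112 → be 70.

be70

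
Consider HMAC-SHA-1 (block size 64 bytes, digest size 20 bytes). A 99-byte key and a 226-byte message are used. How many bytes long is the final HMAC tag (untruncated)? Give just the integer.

20

The tag is one SHA-1 digest: 20 bytes.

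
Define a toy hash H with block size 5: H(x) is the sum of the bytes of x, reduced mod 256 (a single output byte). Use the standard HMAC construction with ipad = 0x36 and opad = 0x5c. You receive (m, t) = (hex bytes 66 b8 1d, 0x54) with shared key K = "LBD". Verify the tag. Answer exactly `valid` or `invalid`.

Key "LBD" = 4c 42 44 is 3 bytes ≤ B = 5; zero-pad to 5 bytes: K' = 4c 42 44 00 00.
K' ⊕ ipad = 7a 74 72 36 36; K' ⊕ opad = 10 1e 18 5c 5c.
Inner hash: sum = 122+116+114+54+54+102+184+29 = 775; mod 256 = 7 → 07.
Outer hash (recomputed tag): sum = 16+30+24+92+92+7 = 261; mod 256 = 5 → 05.
Recomputed tag = 05; claimed = 54 → mismatch.

invalid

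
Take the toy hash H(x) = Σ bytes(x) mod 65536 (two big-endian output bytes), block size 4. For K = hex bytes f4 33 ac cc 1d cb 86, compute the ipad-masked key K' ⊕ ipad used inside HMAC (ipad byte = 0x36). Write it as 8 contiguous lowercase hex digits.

323b3636

Key hex bytes f4 33 ac cc 1d cb 86 is 7 bytes > B = 4, so hash it first: H(key) = 04 0d, then zero-pad to 4 bytes: K' = 04 0d 00 00.
XOR each byte with 0x36: 04⊕36=32, 0d⊕36=3b, 00⊕36=36, 00⊕36=36.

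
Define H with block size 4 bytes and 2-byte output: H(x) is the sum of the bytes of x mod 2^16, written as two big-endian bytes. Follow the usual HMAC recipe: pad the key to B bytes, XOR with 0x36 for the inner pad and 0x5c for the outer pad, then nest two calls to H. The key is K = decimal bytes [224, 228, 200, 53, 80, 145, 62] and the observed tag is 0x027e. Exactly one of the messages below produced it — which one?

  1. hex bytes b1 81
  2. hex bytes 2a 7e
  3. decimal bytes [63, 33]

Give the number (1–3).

1

Key decimal bytes [224, 228, 200, 53, 80, 145, 62] = e0 e4 c8 35 50 91 3e is 7 bytes > B = 4, so hash it first: H(key) = 03 e0, then zero-pad to 4 bytes: K' = 03 e0 00 00.
K' ⊕ ipad = 35 d6 36 36; K' ⊕ opad = 5f bc 5c 5c.
m1: inner = H(35 d6 36 36 b1 81) = 02 a9; tag = H(5f bc 5c 5c 02 a9) = 027e ← matches
m2: inner = H(35 d6 36 36 2a 7e) = 02 1f; tag = H(5f bc 5c 5c 02 1f) = 01f4
m3: inner = H(35 d6 36 36 3f 21) = 01 d7; tag = H(5f bc 5c 5c 01 d7) = 02ab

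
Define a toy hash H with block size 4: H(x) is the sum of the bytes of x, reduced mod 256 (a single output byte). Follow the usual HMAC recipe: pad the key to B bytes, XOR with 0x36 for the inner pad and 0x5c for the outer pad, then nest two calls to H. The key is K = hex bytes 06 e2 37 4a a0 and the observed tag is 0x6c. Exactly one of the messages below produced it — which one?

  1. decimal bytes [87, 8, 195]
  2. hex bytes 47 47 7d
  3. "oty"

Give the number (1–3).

1

Key hex bytes 06 e2 37 4a a0 is 5 bytes > B = 4, so hash it first: H(key) = 09, then zero-pad to 4 bytes: K' = 09 00 00 00.
K' ⊕ ipad = 3f 36 36 36; K' ⊕ opad = 55 5c 5c 5c.
m1: inner = H(3f 36 36 36 57 08 c3) = 03; tag = H(55 5c 5c 5c 03) = 6c ← matches
m2: inner = H(3f 36 36 36 47 47 7d) = ec; tag = H(55 5c 5c 5c ec) = 55
m3: inner = H(3f 36 36 36 6f 74 79) = 3d; tag = H(55 5c 5c 5c 3d) = a6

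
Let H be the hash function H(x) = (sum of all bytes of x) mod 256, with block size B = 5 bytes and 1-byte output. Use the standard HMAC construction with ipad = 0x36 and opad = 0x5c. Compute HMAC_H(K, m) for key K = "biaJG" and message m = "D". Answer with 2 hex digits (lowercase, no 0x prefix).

1c

Key "biaJG" = 62 69 61 4a 47 is exactly B = 5 bytes: K' = 62 69 61 4a 47.
K' ⊕ ipad = 54 5f 57 7c 71.  K' ⊕ opad = 3e 35 3d 16 1b.
Inner input = (K'⊕ipad) ∥ m = 54 5f 57 7c 71 ∥ 44.
Inner hash: sum = 84+95+87+124+113+68 = 571; mod 256 = 59 → 3b.
Outer input = (K'⊕opad) ∥ inner = 3e 35 3d 16 1b ∥ 3b.
Outer hash (tag): sum = 62+53+61+22+27+59 = 284; mod 256 = 28 → 1c.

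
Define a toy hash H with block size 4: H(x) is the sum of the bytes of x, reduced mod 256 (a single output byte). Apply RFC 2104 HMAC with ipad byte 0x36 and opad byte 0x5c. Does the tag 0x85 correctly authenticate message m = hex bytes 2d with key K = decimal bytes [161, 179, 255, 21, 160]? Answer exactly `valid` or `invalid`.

invalid

Key decimal bytes [161, 179, 255, 21, 160] = a1 b3 ff 15 a0 is 5 bytes > B = 4, so hash it first: H(key) = 08, then zero-pad to 4 bytes: K' = 08 00 00 00.
K' ⊕ ipad = 3e 36 36 36; K' ⊕ opad = 54 5c 5c 5c.
Inner hash: sum = 62+54+54+54+45 = 269; mod 256 = 13 → 0d.
Outer hash (recomputed tag): sum = 84+92+92+92+13 = 373; mod 256 = 117 → 75.
Recomputed tag = 75; claimed = 85 → mismatch.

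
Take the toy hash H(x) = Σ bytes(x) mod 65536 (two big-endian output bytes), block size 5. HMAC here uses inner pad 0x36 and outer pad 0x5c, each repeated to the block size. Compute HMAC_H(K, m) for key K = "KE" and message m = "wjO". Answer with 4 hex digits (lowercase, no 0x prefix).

0208

Key "KE" = 4b 45 is 2 bytes ≤ B = 5; zero-pad to 5 bytes: K' = 4b 45 00 00 00.
K' ⊕ ipad = 7d 73 36 36 36.  K' ⊕ opad = 17 19 5c 5c 5c.
Inner input = (K'⊕ipad) ∥ m = 7d 73 36 36 36 ∥ 77 6a 4f.
Inner hash: sum = 125+115+54+54+54+119+106+79 = 706 → 02 c2.
Outer input = (K'⊕opad) ∥ inner = 17 19 5c 5c 5c ∥ 02 c2.
Outer hash (tag): sum = 23+25+92+92+92+2+194 = 520 → 02 08.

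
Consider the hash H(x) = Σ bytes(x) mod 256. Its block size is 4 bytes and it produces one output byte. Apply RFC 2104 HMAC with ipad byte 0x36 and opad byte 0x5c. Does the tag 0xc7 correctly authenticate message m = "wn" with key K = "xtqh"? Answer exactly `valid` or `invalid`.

valid

Key "xtqh" = 78 74 71 68 is exactly B = 4 bytes: K' = 78 74 71 68.
K' ⊕ ipad = 4e 42 47 5e; K' ⊕ opad = 24 28 2d 34.
Inner hash: sum = 78+66+71+94+119+110 = 538; mod 256 = 26 → 1a.
Outer hash (recomputed tag): sum = 36+40+45+52+26 = 199 → c7.
Recomputed tag = c7; claimed = c7 → match.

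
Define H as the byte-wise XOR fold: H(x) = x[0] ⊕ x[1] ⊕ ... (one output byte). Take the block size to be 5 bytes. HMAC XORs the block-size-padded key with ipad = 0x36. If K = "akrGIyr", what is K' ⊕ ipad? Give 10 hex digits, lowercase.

4b36363636

Key "akrGIyr" = 61 6b 72 47 49 79 72 is 7 bytes > B = 5, so hash it first: H(key) = 7d, then zero-pad to 5 bytes: K' = 7d 00 00 00 00.
XOR each byte with 0x36: 7d⊕36=4b, 00⊕36=36, 00⊕36=36, 00⊕36=36, 00⊕36=36.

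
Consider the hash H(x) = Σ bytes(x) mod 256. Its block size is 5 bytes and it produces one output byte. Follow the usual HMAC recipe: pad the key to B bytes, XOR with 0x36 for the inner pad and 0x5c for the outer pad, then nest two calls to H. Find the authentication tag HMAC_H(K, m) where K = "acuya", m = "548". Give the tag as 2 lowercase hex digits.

3d

Key "acuya" = 61 63 75 79 61 is exactly B = 5 bytes: K' = 61 63 75 79 61.
K' ⊕ ipad = 57 55 43 4f 57.  K' ⊕ opad = 3d 3f 29 25 3d.
Inner input = (K'⊕ipad) ∥ m = 57 55 43 4f 57 ∥ 35 34 38.
Inner hash: sum = 87+85+67+79+87+53+52+56 = 566; mod 256 = 54 → 36.
Outer input = (K'⊕opad) ∥ inner = 3d 3f 29 25 3d ∥ 36.
Outer hash (tag): sum = 61+63+41+37+61+54 = 317; mod 256 = 61 → 3d.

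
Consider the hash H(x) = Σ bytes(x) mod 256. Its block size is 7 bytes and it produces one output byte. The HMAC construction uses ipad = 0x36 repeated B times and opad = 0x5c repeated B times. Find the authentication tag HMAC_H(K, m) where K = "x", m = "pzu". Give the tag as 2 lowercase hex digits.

Key "x" = 78 is 1 byte ≤ B = 7; zero-pad to 7 bytes: K' = 78 00 00 00 00 00 00.
K' ⊕ ipad = 4e 36 36 36 36 36 36.  K' ⊕ opad = 24 5c 5c 5c 5c 5c 5c.
Inner input = (K'⊕ipad) ∥ m = 4e 36 36 36 36 36 36 ∥ 70 7a 75.
Inner hash: sum = 78+54+54+54+54+54+54+112+122+117 = 753; mod 256 = 241 → f1.
Outer input = (K'⊕opad) ∥ inner = 24 5c 5c 5c 5c 5c 5c ∥ f1.
Outer hash (tag): sum = 36+92+92+92+92+92+92+241 = 829; mod 256 = 61 → 3d.

3d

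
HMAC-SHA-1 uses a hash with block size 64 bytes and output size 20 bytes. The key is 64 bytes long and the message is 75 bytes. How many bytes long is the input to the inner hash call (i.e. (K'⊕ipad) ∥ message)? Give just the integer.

Key is 64 ≤ 64 bytes, zero-padded: |K'| = 64.
Inner input = (K'⊕ipad) ∥ m → 64 + 75 = 139 bytes.

139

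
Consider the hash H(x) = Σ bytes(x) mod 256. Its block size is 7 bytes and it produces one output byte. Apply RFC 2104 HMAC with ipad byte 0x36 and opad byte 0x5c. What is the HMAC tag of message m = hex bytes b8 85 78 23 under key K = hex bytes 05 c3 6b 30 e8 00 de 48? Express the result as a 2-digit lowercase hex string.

b8

Key hex bytes 05 c3 6b 30 e8 00 de 48 is 8 bytes > B = 7, so hash it first: H(key) = 71, then zero-pad to 7 bytes: K' = 71 00 00 00 00 00 00.
K' ⊕ ipad = 47 36 36 36 36 36 36.  K' ⊕ opad = 2d 5c 5c 5c 5c 5c 5c.
Inner input = (K'⊕ipad) ∥ m = 47 36 36 36 36 36 36 ∥ b8 85 78 23.
Inner hash: sum = 71+54+54+54+54+54+54+184+133+120+35 = 867; mod 256 = 99 → 63.
Outer input = (K'⊕opad) ∥ inner = 2d 5c 5c 5c 5c 5c 5c ∥ 63.
Outer hash (tag): sum = 45+92+92+92+92+92+92+99 = 696; mod 256 = 184 → b8.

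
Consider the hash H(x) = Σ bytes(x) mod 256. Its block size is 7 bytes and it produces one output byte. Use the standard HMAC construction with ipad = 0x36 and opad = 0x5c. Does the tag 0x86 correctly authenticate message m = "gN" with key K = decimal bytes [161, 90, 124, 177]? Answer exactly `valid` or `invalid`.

Key decimal bytes [161, 90, 124, 177] = a1 5a 7c b1 is 4 bytes ≤ B = 7; zero-pad to 7 bytes: K' = a1 5a 7c b1 00 00 00.
K' ⊕ ipad = 97 6c 4a 87 36 36 36; K' ⊕ opad = fd 06 20 ed 5c 5c 5c.
Inner hash: sum = 151+108+74+135+54+54+54+103+78 = 811; mod 256 = 43 → 2b.
Outer hash (recomputed tag): sum = 253+6+32+237+92+92+92+43 = 847; mod 256 = 79 → 4f.
Recomputed tag = 4f; claimed = 86 → mismatch.

invalid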